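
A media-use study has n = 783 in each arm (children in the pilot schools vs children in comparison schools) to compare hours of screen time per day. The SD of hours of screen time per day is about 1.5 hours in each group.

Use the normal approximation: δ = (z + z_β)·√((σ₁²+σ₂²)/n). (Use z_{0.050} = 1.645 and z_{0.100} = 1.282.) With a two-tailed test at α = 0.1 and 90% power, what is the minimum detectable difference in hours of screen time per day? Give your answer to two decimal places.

Minimum detectable difference ≈ 0.22 hours

δ = (z_{α/2} + z_β) · √((σ₁²+σ₂²)/n)
  = (1.645 + 1.282) · √(4.5/783)
  = 2.927 · √0.00575
  = 2.927 · 0.0758
  = 0.2219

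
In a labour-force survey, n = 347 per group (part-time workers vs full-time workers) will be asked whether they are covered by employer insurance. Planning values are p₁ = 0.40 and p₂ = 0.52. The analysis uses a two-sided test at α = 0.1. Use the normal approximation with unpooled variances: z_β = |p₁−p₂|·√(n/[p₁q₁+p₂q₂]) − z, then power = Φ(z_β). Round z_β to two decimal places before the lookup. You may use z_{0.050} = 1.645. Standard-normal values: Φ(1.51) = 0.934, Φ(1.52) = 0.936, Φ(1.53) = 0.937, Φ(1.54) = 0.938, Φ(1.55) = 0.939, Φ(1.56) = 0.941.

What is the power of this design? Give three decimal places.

z_β = |p₁−p₂|·√(n/[p₁q₁+p₂q₂]) − z_{α/2}
    = 0.12 · √(347/0.4896) − 1.645
    = 0.12 · 26.6222 − 1.645
    = 3.1947 − 1.645 = 1.5497 → 1.55
Power = Φ(1.55) = 0.939.

Power ≈ 0.939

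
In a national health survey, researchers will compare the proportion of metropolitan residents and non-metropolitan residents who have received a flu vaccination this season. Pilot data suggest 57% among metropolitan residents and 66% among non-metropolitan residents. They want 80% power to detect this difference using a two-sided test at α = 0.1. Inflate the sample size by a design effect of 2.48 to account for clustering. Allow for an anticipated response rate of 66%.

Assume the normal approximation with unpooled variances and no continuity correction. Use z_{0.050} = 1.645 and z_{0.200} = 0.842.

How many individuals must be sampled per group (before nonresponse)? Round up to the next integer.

n = (z_{α/2} + z_β)² · [p₁(1−p₁) + p₂(1−p₂)] / (p₁ − p₂)²
  = (1.645 + 0.842)² · (0.57·0.43 + 0.66·0.34) / (-0.09)²
  = (2.487)² · (0.2451 + 0.2244) / 0.0081
  = 6.1852 · 0.4695 / 0.0081
  = 358.51
Design effect: 2.48 × 358.51 = 889.11.
Adjust for 66% response: 889.11 / 0.66 = 1347.13.
Round up → n = 1348 per group.

n = 1348 per group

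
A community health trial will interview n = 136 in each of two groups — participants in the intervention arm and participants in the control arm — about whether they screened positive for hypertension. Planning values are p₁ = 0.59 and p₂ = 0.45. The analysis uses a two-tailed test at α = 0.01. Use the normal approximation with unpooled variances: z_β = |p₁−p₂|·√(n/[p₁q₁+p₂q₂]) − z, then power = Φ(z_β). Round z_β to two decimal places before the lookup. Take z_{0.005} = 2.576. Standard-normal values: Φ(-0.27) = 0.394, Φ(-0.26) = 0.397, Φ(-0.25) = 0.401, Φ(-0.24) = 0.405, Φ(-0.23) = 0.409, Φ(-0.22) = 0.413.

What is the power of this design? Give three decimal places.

z_β = |p₁−p₂|·√(n/[p₁q₁+p₂q₂]) − z_{α/2}
    = 0.14 · √(136/0.4894) − 2.576
    = 0.14 · 16.6701 − 2.576
    = 2.3338 − 2.576 = -0.2422 → -0.24
Power = Φ(-0.24) = 0.405.

Power ≈ 0.405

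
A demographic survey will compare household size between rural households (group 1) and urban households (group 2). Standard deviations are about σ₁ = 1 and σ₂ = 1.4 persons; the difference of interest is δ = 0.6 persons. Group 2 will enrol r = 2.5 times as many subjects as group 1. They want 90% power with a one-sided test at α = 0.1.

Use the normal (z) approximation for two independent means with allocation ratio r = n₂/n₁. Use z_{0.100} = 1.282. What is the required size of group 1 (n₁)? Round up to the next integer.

n₁ = (z_α + z_β)² · (σ₁² + σ₂²/r) / δ²
   = (1.282 + 1.282)² · (1² + 1.4²/2.5) / 0.6²
   = 6.5741 · (1 + 0.784) / 0.36
   = 6.5741 · 1.784 / 0.36
   = 32.58
Round up → n₁ = 33; n₂ = r·n₁ = 2.5 × 33 = 83.

n₁ = 33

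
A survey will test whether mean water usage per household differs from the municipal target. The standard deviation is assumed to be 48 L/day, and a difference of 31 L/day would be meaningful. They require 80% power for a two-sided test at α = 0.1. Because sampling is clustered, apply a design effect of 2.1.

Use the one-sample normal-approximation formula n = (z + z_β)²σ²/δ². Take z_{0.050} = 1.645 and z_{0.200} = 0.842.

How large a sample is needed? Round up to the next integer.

n = 32

n = (z_{α/2} + z_β)² · σ² / δ²
  = (1.645 + 0.842)² · 48² / 31²
  = 6.1852 · 2304 / 961
  = 14.83
Design effect: 2.1 × 14.83 = 31.14.
Round up → n = 32.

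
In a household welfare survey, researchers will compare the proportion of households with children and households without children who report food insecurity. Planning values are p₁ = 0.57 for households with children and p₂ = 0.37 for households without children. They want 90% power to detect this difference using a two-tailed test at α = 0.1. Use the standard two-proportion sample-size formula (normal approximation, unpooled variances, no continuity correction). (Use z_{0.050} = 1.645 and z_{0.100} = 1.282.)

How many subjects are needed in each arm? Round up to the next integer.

n = (z_{α/2} + z_β)² · [p₁(1−p₁) + p₂(1−p₂)] / (p₁ − p₂)²
  = (1.645 + 1.282)² · (0.57·0.43 + 0.37·0.63) / (0.20)²
  = (2.927)² · (0.2451 + 0.2331) / 0.0400
  = 8.5673 · 0.4782 / 0.0400
  = 102.42
Round up → n = 103 per group.

n = 103 per group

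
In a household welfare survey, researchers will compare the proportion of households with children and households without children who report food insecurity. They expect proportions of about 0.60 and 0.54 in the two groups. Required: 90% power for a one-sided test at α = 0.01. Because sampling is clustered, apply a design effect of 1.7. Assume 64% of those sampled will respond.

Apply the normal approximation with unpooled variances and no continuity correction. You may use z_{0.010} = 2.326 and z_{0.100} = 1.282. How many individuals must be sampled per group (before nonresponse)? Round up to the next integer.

n = 4692 per group

n = (z_α + z_β)² · [p₁(1−p₁) + p₂(1−p₂)] / (p₁ − p₂)²
  = (2.326 + 1.282)² · (0.60·0.40 + 0.54·0.46) / (0.06)²
  = (3.608)² · (0.2400 + 0.2484) / 0.0036
  = 13.0177 · 0.4884 / 0.0036
  = 1766.06
Design effect: 1.7 × 1766.06 = 3002.31.
Adjust for 64% response: 3002.31 / 0.64 = 4691.11.
Round up → n = 4692 per group.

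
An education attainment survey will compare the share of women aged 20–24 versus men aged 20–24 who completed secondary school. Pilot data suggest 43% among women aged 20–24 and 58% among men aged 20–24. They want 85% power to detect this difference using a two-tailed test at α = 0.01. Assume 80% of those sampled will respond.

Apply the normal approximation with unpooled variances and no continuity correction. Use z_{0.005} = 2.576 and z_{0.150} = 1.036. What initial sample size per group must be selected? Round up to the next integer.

n = (z_{α/2} + z_β)² · [p₁(1−p₁) + p₂(1−p₂)] / (p₁ − p₂)²
  = (2.576 + 1.036)² · (0.43·0.57 + 0.58·0.42) / (-0.15)²
  = (3.612)² · (0.2451 + 0.2436) / 0.0225
  = 13.0465 · 0.4887 / 0.0225
  = 283.37
Adjust for 80% response: 283.37 / 0.80 = 354.21.
Round up → n = 355 per group.

n = 355 per group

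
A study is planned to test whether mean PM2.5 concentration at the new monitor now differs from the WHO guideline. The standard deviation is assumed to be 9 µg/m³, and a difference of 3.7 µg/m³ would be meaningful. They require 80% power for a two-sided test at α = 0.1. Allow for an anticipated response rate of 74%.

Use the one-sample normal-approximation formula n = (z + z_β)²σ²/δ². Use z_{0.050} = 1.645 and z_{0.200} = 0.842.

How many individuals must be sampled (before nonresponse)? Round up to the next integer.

n = (z_{α/2} + z_β)² · σ² / δ²
  = (1.645 + 0.842)² · 9² / 3.7²
  = 6.1852 · 81 / 13.69
  = 36.60
Adjust for 74% response: 36.60 / 0.74 = 49.45.
Round up → n = 50.

n = 50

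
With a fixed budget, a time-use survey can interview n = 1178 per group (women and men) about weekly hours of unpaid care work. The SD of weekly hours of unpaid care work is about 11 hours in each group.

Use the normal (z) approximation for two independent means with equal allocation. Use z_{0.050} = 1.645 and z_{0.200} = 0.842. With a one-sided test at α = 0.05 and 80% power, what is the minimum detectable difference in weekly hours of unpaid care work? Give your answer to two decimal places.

δ = (z_α + z_β) · √((σ₁²+σ₂²)/n)
  = (1.645 + 0.842) · √(242/1178)
  = 2.487 · √0.20543
  = 2.487 · 0.4532
  = 1.1272

Minimum detectable difference ≈ 1.13 hours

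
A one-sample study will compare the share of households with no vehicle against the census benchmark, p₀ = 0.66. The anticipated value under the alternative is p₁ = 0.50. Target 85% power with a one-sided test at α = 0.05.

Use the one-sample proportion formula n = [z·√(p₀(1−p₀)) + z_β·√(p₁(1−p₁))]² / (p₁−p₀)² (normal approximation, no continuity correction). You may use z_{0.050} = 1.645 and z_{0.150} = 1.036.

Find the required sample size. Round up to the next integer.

n = 66

n = [z_α·√(p₀q₀) + z_β·√(p₁q₁)]² / (p₁ − p₀)²
  = [1.645·√(0.66·0.34) + 1.036·√(0.50·0.50)]² / (-0.16)²
  = [1.645·0.4737 + 1.036·0.5000]² / 0.0256
  = [1.2973]² / 0.0256
  = 65.74
Round up → n = 66.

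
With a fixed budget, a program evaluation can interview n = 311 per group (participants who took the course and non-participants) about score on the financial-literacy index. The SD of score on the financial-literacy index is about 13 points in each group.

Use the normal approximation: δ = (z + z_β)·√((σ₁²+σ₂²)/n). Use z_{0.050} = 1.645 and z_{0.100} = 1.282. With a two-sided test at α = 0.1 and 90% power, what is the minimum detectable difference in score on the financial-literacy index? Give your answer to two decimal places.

δ = (z_{α/2} + z_β) · √((σ₁²+σ₂²)/n)
  = (1.645 + 1.282) · √(338/311)
  = 2.927 · √1.0868
  = 2.927 · 1.0425
  = 3.0514

Minimum detectable difference ≈ 3.05 points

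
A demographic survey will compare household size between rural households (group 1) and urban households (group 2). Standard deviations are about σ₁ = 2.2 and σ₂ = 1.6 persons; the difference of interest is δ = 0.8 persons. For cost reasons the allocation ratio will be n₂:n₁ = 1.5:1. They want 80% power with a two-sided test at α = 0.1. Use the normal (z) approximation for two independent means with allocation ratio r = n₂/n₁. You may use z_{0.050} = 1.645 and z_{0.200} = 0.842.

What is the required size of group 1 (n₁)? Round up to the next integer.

n₁ = (z_{α/2} + z_β)² · (σ₁² + σ₂²/r) / δ²
   = (1.645 + 0.842)² · (2.2² + 1.6²/1.5) / 0.8²
   = 6.1852 · (4.84 + 1.7067) / 0.64
   = 6.1852 · 6.5467 / 0.64
   = 63.27
Round up → n₁ = 64; n₂ = r·n₁ = 1.5 × 64 = 96.

n₁ = 64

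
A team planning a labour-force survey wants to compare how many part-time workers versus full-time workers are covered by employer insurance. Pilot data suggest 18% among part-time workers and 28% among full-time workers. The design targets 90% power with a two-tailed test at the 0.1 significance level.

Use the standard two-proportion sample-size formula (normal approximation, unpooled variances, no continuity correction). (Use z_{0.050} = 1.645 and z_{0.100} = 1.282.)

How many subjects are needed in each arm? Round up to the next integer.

n = (z_{α/2} + z_β)² · [p₁(1−p₁) + p₂(1−p₂)] / (p₁ − p₂)²
  = (1.645 + 1.282)² · (0.18·0.82 + 0.28·0.72) / (-0.10)²
  = (2.927)² · (0.1476 + 0.2016) / 0.0100
  = 8.5673 · 0.3492 / 0.0100
  = 299.17
Round up → n = 300 per group.

n = 300 per group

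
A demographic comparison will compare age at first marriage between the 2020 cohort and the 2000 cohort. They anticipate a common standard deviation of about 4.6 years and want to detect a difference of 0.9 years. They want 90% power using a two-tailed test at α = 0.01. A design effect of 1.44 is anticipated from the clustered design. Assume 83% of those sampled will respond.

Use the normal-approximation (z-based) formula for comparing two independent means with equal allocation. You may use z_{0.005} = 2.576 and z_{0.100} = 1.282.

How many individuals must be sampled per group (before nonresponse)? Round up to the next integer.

n = 1350 per group

n = (z_{α/2} + z_β)² · (σ₁² + σ₂²) / δ²
  = (2.576 + 1.282)² · (2·4.6² = 42.32) / 0.9²
  = 14.8842 · 42.32 / 0.81
  = 777.65
Design effect: 1.44 × 777.65 = 1119.82.
Adjust for 83% response: 1119.82 / 0.83 = 1349.18.
Round up → n = 1350 per group.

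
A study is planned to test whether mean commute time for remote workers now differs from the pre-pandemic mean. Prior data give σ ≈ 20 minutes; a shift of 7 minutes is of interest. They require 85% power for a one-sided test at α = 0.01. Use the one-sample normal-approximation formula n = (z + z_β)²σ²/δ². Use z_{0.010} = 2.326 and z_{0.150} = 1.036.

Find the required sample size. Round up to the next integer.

n = 93

n = (z_α + z_β)² · σ² / δ²
  = (2.326 + 1.036)² · 20² / 7²
  = 11.3030 · 400 / 49
  = 92.27
Round up → n = 93.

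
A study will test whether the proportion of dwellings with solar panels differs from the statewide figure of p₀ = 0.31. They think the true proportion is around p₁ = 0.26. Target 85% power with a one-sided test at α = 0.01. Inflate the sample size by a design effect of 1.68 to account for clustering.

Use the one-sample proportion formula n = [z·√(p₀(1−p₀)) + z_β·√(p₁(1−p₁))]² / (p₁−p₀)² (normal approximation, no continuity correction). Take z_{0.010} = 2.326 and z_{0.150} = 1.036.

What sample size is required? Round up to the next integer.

n = 1574

n = [z_α·√(p₀q₀) + z_β·√(p₁q₁)]² / (p₁ − p₀)²
  = [2.326·√(0.31·0.69) + 1.036·√(0.26·0.74)]² / (-0.05)²
  = [2.326·0.4625 + 1.036·0.4386]² / 0.0025
  = [1.5302]² / 0.0025
  = 936.59
Design effect: 1.68 × 936.59 = 1573.46.
Round up → n = 1574.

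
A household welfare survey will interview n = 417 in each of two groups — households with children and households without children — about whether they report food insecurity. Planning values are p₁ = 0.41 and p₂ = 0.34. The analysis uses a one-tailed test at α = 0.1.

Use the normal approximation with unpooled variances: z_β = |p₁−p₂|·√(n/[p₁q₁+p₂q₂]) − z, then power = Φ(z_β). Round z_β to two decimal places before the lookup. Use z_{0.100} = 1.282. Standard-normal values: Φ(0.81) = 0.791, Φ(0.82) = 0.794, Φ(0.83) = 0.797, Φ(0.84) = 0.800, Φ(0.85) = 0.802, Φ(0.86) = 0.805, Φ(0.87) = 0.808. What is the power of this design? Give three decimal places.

Power ≈ 0.791

z_β = |p₁−p₂|·√(n/[p₁q₁+p₂q₂]) − z_α
    = 0.07 · √(417/0.4663) − 1.282
    = 0.07 · 29.9044 − 1.282
    = 2.0933 − 1.282 = 0.8113 → 0.81
Power = Φ(0.81) = 0.791.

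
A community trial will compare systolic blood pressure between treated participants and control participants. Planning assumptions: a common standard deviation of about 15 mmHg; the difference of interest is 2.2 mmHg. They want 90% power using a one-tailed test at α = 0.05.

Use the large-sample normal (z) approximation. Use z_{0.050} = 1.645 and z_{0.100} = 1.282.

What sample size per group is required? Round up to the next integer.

n = (z_α + z_β)² · (σ₁² + σ₂²) / δ²
  = (1.645 + 1.282)² · (2·15² = 450) / 2.2²
  = 8.5673 · 450 / 4.84
  = 796.55
Round up → n = 797 per group.

n = 797 per group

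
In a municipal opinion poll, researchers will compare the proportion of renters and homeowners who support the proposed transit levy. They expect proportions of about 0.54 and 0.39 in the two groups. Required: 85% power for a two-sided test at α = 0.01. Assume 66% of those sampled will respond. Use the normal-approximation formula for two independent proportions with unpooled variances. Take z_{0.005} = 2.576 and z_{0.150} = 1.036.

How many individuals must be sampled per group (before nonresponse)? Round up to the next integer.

n = (z_{α/2} + z_β)² · [p₁(1−p₁) + p₂(1−p₂)] / (p₁ − p₂)²
  = (2.576 + 1.036)² · (0.54·0.46 + 0.39·0.61) / (0.15)²
  = (3.612)² · (0.2484 + 0.2379) / 0.0225
  = 13.0465 · 0.4863 / 0.0225
  = 281.98
Adjust for 66% response: 281.98 / 0.66 = 427.24.
Round up → n = 428 per group.

n = 428 per group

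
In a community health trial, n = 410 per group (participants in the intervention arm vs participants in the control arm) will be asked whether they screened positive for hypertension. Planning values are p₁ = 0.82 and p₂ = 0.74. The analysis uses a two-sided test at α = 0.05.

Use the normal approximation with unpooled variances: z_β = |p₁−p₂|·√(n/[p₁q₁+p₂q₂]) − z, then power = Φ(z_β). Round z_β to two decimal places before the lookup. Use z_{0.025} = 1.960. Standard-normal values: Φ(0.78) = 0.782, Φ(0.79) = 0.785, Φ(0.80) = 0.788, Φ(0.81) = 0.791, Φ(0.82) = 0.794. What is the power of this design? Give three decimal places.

z_β = |p₁−p₂|·√(n/[p₁q₁+p₂q₂]) − z_{α/2}
    = 0.08 · √(410/0.3400) − 1.960
    = 0.08 · 34.7258 − 1.960
    = 2.7781 − 1.960 = 0.8181 → 0.82
Power = Φ(0.82) = 0.794.

Power ≈ 0.794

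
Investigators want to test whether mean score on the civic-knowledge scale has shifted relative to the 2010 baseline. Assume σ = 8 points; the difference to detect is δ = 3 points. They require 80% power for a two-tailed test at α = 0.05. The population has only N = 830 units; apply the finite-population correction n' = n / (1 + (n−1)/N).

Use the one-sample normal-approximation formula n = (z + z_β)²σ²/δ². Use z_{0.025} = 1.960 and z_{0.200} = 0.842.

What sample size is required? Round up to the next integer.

n = (z_{α/2} + z_β)² · σ² / δ²
  = (1.960 + 0.842)² · 8² / 3²
  = 7.8512 · 64 / 9
  = 55.83
Finite-population correction (N = 830): 55.83 / (1 + (55.83 − 1)/830) = 52.37.
Round up → n = 53.

n = 53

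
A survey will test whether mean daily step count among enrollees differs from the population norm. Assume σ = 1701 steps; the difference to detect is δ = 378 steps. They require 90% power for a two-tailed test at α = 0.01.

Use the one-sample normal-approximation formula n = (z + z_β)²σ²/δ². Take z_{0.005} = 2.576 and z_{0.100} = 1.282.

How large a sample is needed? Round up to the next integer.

n = 302

n = (z_{α/2} + z_β)² · σ² / δ²
  = (2.576 + 1.282)² · 1701² / 378²
  = 14.8842 · 2893401 / 142884
  = 301.40
Round up → n = 302.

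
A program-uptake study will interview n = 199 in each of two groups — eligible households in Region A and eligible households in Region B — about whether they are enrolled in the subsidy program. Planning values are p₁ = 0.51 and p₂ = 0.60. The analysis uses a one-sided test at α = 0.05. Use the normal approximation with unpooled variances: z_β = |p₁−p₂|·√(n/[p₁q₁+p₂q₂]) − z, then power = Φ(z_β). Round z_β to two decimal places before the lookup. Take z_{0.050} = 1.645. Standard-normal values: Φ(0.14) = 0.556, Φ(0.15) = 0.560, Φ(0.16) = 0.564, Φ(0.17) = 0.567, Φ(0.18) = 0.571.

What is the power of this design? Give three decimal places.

z_β = |p₁−p₂|·√(n/[p₁q₁+p₂q₂]) − z_α
    = 0.09 · √(199/0.4899) − 1.645
    = 0.09 · 20.1545 − 1.645
    = 1.8139 − 1.645 = 0.1689 → 0.17
Power = Φ(0.17) = 0.567.

Power ≈ 0.567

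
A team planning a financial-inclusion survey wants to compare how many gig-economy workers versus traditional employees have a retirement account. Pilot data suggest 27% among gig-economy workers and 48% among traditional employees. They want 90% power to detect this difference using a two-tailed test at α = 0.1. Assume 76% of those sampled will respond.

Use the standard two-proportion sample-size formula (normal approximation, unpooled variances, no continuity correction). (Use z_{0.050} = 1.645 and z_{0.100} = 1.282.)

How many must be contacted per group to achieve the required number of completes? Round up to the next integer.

n = 115 per group

n = (z_{α/2} + z_β)² · [p₁(1−p₁) + p₂(1−p₂)] / (p₁ − p₂)²
  = (1.645 + 1.282)² · (0.27·0.73 + 0.48·0.52) / (-0.21)²
  = (2.927)² · (0.1971 + 0.2496) / 0.0441
  = 8.5673 · 0.4467 / 0.0441
  = 86.78
Adjust for 76% response: 86.78 / 0.76 = 114.19.
Round up → n = 115 per group.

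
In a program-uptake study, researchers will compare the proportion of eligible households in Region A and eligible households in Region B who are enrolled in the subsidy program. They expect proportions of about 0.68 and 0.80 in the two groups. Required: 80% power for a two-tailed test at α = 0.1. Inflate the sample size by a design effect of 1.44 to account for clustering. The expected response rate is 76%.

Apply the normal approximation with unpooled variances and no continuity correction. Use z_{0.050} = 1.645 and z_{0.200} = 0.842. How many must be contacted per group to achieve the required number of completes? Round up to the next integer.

n = (z_{α/2} + z_β)² · [p₁(1−p₁) + p₂(1−p₂)] / (p₁ − p₂)²
  = (1.645 + 0.842)² · (0.68·0.32 + 0.80·0.20) / (-0.12)²
  = (2.487)² · (0.2176 + 0.1600) / 0.0144
  = 6.1852 · 0.3776 / 0.0144
  = 162.19
Design effect: 1.44 × 162.19 = 233.55.
Adjust for 76% response: 233.55 / 0.76 = 307.31.
Round up → n = 308 per group.

n = 308 per group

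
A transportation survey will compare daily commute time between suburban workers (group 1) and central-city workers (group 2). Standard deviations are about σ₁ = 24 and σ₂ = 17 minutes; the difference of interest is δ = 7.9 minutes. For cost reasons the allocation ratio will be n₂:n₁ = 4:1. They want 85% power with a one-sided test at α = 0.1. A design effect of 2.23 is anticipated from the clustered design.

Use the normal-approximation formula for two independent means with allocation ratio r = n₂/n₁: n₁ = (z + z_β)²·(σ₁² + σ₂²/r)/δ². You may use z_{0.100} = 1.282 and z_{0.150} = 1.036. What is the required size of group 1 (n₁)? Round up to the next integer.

n₁ = (z_α + z_β)² · (σ₁² + σ₂²/r) / δ²
   = (1.282 + 1.036)² · (24² + 17²/4) / 7.9²
   = 5.3731 · (576 + 72.25) / 62.41
   = 5.3731 · 648.25 / 62.41
   = 55.81
Design effect: 2.23 × 55.81 = 124.46.
Round up → n₁ = 125; n₂ = r·n₁ = 4 × 125 = 500.

n₁ = 125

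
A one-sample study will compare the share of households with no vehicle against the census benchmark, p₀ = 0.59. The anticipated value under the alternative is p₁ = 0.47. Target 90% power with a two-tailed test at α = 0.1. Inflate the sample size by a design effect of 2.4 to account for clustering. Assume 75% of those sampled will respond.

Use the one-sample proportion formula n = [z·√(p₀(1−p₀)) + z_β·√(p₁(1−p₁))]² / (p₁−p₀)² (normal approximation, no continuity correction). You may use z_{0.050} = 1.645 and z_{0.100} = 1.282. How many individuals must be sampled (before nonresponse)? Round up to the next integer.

n = 467

n = [z_{α/2}·√(p₀q₀) + z_β·√(p₁q₁)]² / (p₁ − p₀)²
  = [1.645·√(0.59·0.41) + 1.282·√(0.47·0.53)]² / (-0.12)²
  = [1.645·0.4918 + 1.282·0.4991]² / 0.0144
  = [1.4489]² / 0.0144
  = 145.79
Design effect: 2.4 × 145.79 = 349.89.
Adjust for 75% response: 349.89 / 0.75 = 466.52.
Round up → n = 467.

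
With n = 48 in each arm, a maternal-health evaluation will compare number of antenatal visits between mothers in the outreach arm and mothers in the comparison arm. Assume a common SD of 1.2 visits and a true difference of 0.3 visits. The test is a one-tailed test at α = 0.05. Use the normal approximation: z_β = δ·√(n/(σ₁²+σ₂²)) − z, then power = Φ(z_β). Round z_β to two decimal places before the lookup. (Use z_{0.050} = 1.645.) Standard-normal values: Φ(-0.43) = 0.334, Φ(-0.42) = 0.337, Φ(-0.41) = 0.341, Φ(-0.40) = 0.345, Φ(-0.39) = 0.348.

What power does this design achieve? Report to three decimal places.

z_β = δ·√(n/(σ₁²+σ₂²)) − z_α
    = 0.3 · √(48/2.88) − 1.645
    = 0.3 · 4.08248 − 1.645
    = 1.2247 − 1.645 = -0.4203 → -0.42
Power = Φ(-0.42) = 0.337.

Power ≈ 0.337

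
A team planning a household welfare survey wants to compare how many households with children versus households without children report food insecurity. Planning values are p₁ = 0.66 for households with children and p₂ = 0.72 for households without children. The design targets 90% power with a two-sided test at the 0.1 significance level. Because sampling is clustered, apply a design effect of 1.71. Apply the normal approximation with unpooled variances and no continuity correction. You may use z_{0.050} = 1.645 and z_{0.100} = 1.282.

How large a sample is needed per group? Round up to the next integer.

n = (z_{α/2} + z_β)² · [p₁(1−p₁) + p₂(1−p₂)] / (p₁ − p₂)²
  = (1.645 + 1.282)² · (0.66·0.34 + 0.72·0.28) / (-0.06)²
  = (2.927)² · (0.2244 + 0.2016) / 0.0036
  = 8.5673 · 0.4260 / 0.0036
  = 1013.80
Design effect: 1.71 × 1013.80 = 1733.60.
Round up → n = 1734 per group.

n = 1734 per group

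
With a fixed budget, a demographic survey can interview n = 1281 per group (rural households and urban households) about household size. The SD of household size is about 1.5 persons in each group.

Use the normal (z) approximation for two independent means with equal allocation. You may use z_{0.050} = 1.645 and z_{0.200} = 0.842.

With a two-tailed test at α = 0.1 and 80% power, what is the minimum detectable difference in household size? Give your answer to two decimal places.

δ = (z_{α/2} + z_β) · √((σ₁²+σ₂²)/n)
  = (1.645 + 0.842) · √(4.5/1281)
  = 2.487 · √0.00351
  = 2.487 · 0.0593
  = 0.1474

Minimum detectable difference ≈ 0.15 persons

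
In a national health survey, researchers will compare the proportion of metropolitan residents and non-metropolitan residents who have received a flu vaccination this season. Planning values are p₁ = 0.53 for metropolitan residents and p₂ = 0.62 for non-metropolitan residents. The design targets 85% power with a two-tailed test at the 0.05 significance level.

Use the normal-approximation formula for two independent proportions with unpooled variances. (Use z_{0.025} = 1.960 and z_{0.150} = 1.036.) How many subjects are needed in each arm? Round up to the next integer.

n = 538 per group

n = (z_{α/2} + z_β)² · [p₁(1−p₁) + p₂(1−p₂)] / (p₁ − p₂)²
  = (1.960 + 1.036)² · (0.53·0.47 + 0.62·0.38) / (-0.09)²
  = (2.996)² · (0.2491 + 0.2356) / 0.0081
  = 8.9760 · 0.4847 / 0.0081
  = 537.12
Round up → n = 538 per group.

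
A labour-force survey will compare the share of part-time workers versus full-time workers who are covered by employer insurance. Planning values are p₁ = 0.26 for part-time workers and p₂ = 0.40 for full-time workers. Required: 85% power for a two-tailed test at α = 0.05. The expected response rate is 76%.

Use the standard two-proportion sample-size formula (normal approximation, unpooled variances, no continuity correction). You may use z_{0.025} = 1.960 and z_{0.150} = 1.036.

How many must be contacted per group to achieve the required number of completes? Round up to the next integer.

n = (z_{α/2} + z_β)² · [p₁(1−p₁) + p₂(1−p₂)] / (p₁ − p₂)²
  = (1.960 + 1.036)² · (0.26·0.74 + 0.40·0.60) / (-0.14)²
  = (2.996)² · (0.1924 + 0.2400) / 0.0196
  = 8.9760 · 0.4324 / 0.0196
  = 198.02
Adjust for 76% response: 198.02 / 0.76 = 260.56.
Round up → n = 261 per group.

n = 261 per group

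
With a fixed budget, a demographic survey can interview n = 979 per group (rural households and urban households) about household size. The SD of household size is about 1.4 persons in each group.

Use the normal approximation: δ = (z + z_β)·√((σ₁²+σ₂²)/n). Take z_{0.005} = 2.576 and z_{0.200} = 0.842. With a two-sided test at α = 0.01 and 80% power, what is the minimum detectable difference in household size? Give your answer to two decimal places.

δ = (z_{α/2} + z_β) · √((σ₁²+σ₂²)/n)
  = (2.576 + 0.842) · √(3.92/979)
  = 3.418 · √0.004
  = 3.418 · 0.0633
  = 0.2163

Minimum detectable difference ≈ 0.22 persons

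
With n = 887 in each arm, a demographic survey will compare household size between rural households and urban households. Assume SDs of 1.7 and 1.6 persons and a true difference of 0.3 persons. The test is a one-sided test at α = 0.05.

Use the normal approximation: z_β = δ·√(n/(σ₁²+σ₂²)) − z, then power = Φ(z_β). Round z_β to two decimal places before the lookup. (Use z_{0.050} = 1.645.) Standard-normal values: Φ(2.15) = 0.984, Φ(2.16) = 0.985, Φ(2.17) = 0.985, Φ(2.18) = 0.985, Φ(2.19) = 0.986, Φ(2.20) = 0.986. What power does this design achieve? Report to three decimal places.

z_β = δ·√(n/(σ₁²+σ₂²)) − z_α
    = 0.3 · √(887/5.45) − 1.645
    = 0.3 · 12.75744 − 1.645
    = 3.8272 − 1.645 = 2.1822 → 2.18
Power = Φ(2.18) = 0.985.

Power ≈ 0.985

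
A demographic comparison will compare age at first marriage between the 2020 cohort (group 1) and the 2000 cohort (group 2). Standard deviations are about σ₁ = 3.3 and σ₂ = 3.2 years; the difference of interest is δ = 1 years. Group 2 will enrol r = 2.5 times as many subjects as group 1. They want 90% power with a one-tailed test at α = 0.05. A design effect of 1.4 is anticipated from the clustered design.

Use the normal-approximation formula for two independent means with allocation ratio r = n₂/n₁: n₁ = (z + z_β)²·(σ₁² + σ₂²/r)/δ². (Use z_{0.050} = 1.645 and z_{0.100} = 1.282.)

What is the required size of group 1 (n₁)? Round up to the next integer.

n₁ = (z_α + z_β)² · (σ₁² + σ₂²/r) / δ²
   = (1.645 + 1.282)² · (3.3² + 3.2²/2.5) / 1²
   = 8.5673 · (10.89 + 4.096) / 1
   = 8.5673 · 14.986 / 1
   = 128.39
Design effect: 1.4 × 128.39 = 179.75.
Round up → n₁ = 180; n₂ = r·n₁ = 2.5 × 180 = 450.

n₁ = 180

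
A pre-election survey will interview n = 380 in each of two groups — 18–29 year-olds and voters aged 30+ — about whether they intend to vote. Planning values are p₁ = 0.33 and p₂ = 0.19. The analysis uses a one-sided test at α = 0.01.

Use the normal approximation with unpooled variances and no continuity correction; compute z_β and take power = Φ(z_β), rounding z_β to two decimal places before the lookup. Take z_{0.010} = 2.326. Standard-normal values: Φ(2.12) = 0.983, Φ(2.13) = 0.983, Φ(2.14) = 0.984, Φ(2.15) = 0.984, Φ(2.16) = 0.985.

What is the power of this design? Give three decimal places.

z_β = |p₁−p₂|·√(n/[p₁q₁+p₂q₂]) − z_α
    = 0.14 · √(380/0.3750) − 2.326
    = 0.14 · 31.8329 − 2.326
    = 4.4566 − 2.326 = 2.1306 → 2.13
Power = Φ(2.13) = 0.983.

Power ≈ 0.983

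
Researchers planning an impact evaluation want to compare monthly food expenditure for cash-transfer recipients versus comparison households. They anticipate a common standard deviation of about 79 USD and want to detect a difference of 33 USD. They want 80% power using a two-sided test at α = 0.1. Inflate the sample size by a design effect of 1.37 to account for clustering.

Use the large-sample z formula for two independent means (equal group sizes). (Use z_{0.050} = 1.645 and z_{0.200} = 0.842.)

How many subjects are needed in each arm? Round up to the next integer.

n = 98 per group

n = (z_{α/2} + z_β)² · (σ₁² + σ₂²) / δ²
  = (1.645 + 0.842)² · (2·79² = 12482) / 33²
  = 6.1852 · 12482 / 1089
  = 70.89
Design effect: 1.37 × 70.89 = 97.12.
Round up → n = 98 per group.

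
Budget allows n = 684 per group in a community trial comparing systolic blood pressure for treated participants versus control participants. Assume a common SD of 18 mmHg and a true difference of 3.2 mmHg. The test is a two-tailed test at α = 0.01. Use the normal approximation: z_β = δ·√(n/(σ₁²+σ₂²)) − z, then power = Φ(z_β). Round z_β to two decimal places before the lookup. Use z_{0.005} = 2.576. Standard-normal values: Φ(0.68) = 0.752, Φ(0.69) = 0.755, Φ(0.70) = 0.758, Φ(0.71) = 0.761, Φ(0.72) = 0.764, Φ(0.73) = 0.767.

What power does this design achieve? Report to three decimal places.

z_β = δ·√(n/(σ₁²+σ₂²)) − z_{α/2}
    = 3.2 · √(684/648) − 2.576
    = 3.2 · 1.02740 − 2.576
    = 3.2877 − 2.576 = 0.7117 → 0.71
Power = Φ(0.71) = 0.761.

Power ≈ 0.761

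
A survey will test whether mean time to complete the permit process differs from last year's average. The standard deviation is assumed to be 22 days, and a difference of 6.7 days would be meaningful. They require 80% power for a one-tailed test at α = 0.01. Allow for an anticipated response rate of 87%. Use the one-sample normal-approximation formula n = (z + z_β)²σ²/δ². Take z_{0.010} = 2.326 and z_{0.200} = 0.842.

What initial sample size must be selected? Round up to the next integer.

n = (z_α + z_β)² · σ² / δ²
  = (2.326 + 0.842)² · 22² / 6.7²
  = 10.0362 · 484 / 44.89
  = 108.21
Adjust for 87% response: 108.21 / 0.87 = 124.38.
Round up → n = 125.

n = 125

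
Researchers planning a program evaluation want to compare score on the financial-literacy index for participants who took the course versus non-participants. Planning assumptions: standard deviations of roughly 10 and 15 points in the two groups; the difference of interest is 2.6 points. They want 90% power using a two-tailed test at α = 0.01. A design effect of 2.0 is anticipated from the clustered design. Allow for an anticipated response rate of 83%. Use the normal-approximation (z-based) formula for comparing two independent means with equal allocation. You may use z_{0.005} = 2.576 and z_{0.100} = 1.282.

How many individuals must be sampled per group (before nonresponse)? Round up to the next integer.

n = (z_{α/2} + z_β)² · (σ₁² + σ₂²) / δ²
  = (2.576 + 1.282)² · (10² + 15² = 325) / 2.6²
  = 14.8842 · 325 / 6.76
  = 715.58
Design effect: 2.0 × 715.58 = 1431.17.
Adjust for 83% response: 1431.17 / 0.83 = 1724.30.
Round up → n = 1725 per group.

n = 1725 per group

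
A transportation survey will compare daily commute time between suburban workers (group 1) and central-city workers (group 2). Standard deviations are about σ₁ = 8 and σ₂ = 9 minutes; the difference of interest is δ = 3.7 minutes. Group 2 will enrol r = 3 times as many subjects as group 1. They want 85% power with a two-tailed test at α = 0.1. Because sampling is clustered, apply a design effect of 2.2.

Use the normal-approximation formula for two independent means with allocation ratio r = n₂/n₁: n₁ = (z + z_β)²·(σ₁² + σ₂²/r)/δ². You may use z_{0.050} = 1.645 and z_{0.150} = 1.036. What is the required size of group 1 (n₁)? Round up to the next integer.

n₁ = (z_{α/2} + z_β)² · (σ₁² + σ₂²/r) / δ²
   = (1.645 + 1.036)² · (8² + 9²/3) / 3.7²
   = 7.1878 · (64 + 27) / 13.69
   = 7.1878 · 91 / 13.69
   = 47.78
Design effect: 2.2 × 47.78 = 105.11.
Round up → n₁ = 106; n₂ = r·n₁ = 3 × 106 = 318.

n₁ = 106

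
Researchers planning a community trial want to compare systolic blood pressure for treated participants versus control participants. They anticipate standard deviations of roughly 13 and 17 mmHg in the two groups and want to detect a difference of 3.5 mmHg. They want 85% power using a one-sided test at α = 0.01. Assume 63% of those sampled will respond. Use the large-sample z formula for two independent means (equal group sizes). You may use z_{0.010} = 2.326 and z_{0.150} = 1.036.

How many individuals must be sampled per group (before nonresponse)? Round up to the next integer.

n = 671 per group

n = (z_α + z_β)² · (σ₁² + σ₂²) / δ²
  = (2.326 + 1.036)² · (13² + 17² = 458) / 3.5²
  = 11.3030 · 458 / 12.25
  = 422.60
Adjust for 63% response: 422.60 / 0.63 = 670.79.
Round up → n = 671 per group.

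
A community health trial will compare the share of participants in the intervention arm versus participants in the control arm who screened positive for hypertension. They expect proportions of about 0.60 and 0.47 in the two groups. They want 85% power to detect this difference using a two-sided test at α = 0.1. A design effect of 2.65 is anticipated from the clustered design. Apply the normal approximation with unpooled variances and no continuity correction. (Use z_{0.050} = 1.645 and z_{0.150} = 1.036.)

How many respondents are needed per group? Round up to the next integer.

n = (z_{α/2} + z_β)² · [p₁(1−p₁) + p₂(1−p₂)] / (p₁ − p₂)²
  = (1.645 + 1.036)² · (0.60·0.40 + 0.47·0.53) / (0.13)²
  = (2.681)² · (0.2400 + 0.2491) / 0.0169
  = 7.1878 · 0.4891 / 0.0169
  = 208.02
Design effect: 2.65 × 208.02 = 551.25.
Round up → n = 552 per group.

n = 552 per group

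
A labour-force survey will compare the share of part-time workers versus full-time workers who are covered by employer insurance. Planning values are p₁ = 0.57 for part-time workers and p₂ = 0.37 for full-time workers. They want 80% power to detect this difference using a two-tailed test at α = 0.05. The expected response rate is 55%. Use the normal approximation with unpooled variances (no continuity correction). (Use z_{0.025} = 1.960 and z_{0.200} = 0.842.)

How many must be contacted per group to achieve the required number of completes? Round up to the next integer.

n = 171 per group

n = (z_{α/2} + z_β)² · [p₁(1−p₁) + p₂(1−p₂)] / (p₁ − p₂)²
  = (1.960 + 0.842)² · (0.57·0.43 + 0.37·0.63) / (0.20)²
  = (2.802)² · (0.2451 + 0.2331) / 0.0400
  = 7.8512 · 0.4782 / 0.0400
  = 93.86
Adjust for 55% response: 93.86 / 0.55 = 170.66.
Round up → n = 171 per group.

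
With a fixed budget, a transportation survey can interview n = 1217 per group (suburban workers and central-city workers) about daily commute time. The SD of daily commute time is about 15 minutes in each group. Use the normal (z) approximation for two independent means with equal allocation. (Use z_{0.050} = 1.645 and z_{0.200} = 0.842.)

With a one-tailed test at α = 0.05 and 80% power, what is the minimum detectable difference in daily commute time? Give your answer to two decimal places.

Minimum detectable difference ≈ 1.51 minutes

δ = (z_α + z_β) · √((σ₁²+σ₂²)/n)
  = (1.645 + 0.842) · √(450/1217)
  = 2.487 · √0.36976
  = 2.487 · 0.6081
  = 1.5123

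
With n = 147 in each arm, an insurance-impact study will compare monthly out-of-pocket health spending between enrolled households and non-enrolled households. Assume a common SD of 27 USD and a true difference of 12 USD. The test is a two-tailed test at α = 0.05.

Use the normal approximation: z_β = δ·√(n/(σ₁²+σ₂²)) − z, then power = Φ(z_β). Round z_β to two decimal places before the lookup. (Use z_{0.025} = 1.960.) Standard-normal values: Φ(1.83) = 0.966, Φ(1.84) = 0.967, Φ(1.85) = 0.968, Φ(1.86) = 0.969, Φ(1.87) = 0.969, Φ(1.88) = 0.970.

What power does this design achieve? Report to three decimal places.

Power ≈ 0.968

z_β = δ·√(n/(σ₁²+σ₂²)) − z_{α/2}
    = 12 · √(147/1458) − 1.960
    = 12 · 0.31753 − 1.960
    = 3.8103 − 1.960 = 1.8503 → 1.85
Power = Φ(1.85) = 0.968.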